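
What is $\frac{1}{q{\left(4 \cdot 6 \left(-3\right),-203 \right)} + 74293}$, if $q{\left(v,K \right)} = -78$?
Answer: $\frac{1}{74215} \approx 1.3474 \cdot 10^{-5}$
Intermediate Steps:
$\frac{1}{q{\left(4 \cdot 6 \left(-3\right),-203 \right)} + 74293} = \frac{1}{-78 + 74293} = \frac{1}{74215}$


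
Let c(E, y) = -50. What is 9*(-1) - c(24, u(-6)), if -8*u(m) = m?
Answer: 41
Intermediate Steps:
u(m) = -m/8
9*(-1) - c(24, u(-6)) = 9*(-1) - 1*(-50) = -9 + 50 = 41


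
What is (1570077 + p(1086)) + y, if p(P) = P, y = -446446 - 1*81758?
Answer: 1042959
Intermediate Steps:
y = -528204 (y = -446446 - 81758 = -528204)
(1570077 + p(1086)) + y = (1570077 + 1086) - 528204 = 1571163 - 528204 = 1042959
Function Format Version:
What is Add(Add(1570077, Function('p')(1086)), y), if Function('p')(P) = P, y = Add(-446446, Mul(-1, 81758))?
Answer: 1042959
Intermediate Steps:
y = -528204 (y = Add(-446446, -81758) = -528204)
Add(Add(1570077, Function('p')(1086)), y) = Add(Add(1570077, 1086), -528204) = Add(1571163, -528204) = 1042959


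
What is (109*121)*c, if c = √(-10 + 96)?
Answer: 13189*√86 ≈ 1.2231e+5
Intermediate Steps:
c = √86 ≈ 9.2736
(109*121)*c = (109*121)*√86 = 13189*√86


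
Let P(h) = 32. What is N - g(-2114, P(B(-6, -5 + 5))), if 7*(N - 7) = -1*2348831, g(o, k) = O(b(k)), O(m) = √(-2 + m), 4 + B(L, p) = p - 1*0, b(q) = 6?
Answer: -2348796/7 ≈ -3.3554e+5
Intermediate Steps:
B(L, p) = -4 + p (B(L, p) = -4 + (p - 1*0) = -4 + (p + 0) = -4 + p)
g(o, k) = 2 (g(o, k) = √(-2 + 6) = √4 = 2)
N = -2348782/7 (N = 7 + (-1*2348831)/7 = 7 + (⅐)*(-2348831) = 7 - 2348831/7 = -2348782/7 ≈ -3.3554e+5)
N - g(-2114, P(B(-6, -5 + 5))) = -2348782/7 - 1*2 = -2348782/7 - 2 = -2348796/7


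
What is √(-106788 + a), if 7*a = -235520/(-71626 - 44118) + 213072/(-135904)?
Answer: I*√4939008713421195311962/215059586 ≈ 326.78*I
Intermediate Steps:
a = 14348251/215059586 (a = (-235520/(-71626 - 44118) + 213072/(-135904))/7 = (-235520/(-115744) + 213072*(-1/135904))/7 = (-235520*(-1/115744) - 13317/8494)/7 = (7360/3617 - 13317/8494)/7 = (⅐)*(14348251/30722798) = 14348251/215059586 ≈ 0.066718)
√(-106788 + a) = √(-106788 + 14348251/215059586) = √(-22965768721517/215059586) = I*√4939008713421195311962/215059586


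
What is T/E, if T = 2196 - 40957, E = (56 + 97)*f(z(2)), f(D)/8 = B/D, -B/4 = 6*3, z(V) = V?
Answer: 38761/44064 ≈ 0.87965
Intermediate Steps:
B = -72 (B = -24*3 = -4*18 = -72)
f(D) = -576/D (f(D) = 8*(-72/D) = -576/D)
E = -44064 (E = (56 + 97)*(-576/2) = 153*(-576*½) = 153*(-288) = -44064)
T = -38761
T/E = -38761/(-44064) = -38761*(-1/44064) = 38761/44064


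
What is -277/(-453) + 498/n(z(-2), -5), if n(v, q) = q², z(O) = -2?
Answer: 232519/11325 ≈ 20.531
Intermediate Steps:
-277/(-453) + 498/n(z(-2), -5) = -277/(-453) + 498/((-5)²) = -277*(-1/453) + 498/25 = 277/453 + 498*(1/25) = 277/453 + 498/25 = 232519/11325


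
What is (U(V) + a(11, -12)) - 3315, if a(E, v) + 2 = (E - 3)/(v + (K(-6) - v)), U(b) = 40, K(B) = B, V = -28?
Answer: -9835/3 ≈ -3278.3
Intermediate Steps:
a(E, v) = -3/2 - E/6 (a(E, v) = -2 + (E - 3)/(v + (-6 - v)) = -2 + (-3 + E)/(-6) = -2 + (-3 + E)*(-1/6) = -2 + (1/2 - E/6) = -3/2 - E/6)
(U(V) + a(11, -12)) - 3315 = (40 + (-3/2 - 1/6*11)) - 3315 = (40 + (-3/2 - 11/6)) - 3315 = (40 - 10/3) - 3315 = 110/3 - 3315 = -9835/3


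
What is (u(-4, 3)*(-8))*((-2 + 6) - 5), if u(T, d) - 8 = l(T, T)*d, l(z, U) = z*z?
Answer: 448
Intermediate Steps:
l(z, U) = z²
u(T, d) = 8 + d*T² (u(T, d) = 8 + T²*d = 8 + d*T²)
(u(-4, 3)*(-8))*((-2 + 6) - 5) = ((8 + 3*(-4)²)*(-8))*((-2 + 6) - 5) = ((8 + 3*16)*(-8))*(4 - 5) = ((8 + 48)*(-8))*(-1) = (56*(-8))*(-1) = -448*(-1) = 448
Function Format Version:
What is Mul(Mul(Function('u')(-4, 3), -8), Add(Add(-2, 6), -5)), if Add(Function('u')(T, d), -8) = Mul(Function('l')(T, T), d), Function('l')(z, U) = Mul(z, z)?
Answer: 448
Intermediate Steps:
Function('l')(z, U) = Pow(z, 2)
Function('u')(T, d) = Add(8, Mul(d, Pow(T, 2))) (Function('u')(T, d) = Add(8, Mul(Pow(T, 2), d)) = Add(8, Mul(d, Pow(T, 2))))
Mul(Mul(Function('u')(-4, 3), -8), Add(Add(-2, 6), -5)) = Mul(Mul(Add(8, Mul(3, Pow(-4, 2))), -8), Add(Add(-2, 6), -5)) = Mul(Mul(Add(8, Mul(3, 16)), -8), Add(4, -5)) = Mul(Mul(Add(8, 48), -8), -1) = Mul(Mul(56, -8), -1) = Mul(-448, -1) = 448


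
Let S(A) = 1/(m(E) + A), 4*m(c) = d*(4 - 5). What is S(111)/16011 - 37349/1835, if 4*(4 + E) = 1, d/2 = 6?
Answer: -64583440777/3173059980 ≈ -20.354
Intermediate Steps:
d = 12 (d = 2*6 = 12)
E = -15/4 (E = -4 + (1/4)*1 = -4 + 1/4 = -15/4 ≈ -3.7500)
m(c) = -3 (m(c) = (12*(4 - 5))/4 = (12*(-1))/4 = (1/4)*(-12) = -3)
S(A) = 1/(-3 + A)
S(111)/16011 - 37349/1835 = 1/((-3 + 111)*16011) - 37349/1835 = (1/16011)/108 - 37349*1/1835 = (1/108)*(1/16011) - 37349/1835 = 1/1729188 - 37349/1835 = -64583440777/3173059980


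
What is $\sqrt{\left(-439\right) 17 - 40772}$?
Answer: $i \sqrt{48235} \approx 219.62 i$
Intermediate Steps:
$\sqrt{\left(-439\right) 17 - 40772} = \sqrt{-7463 - 40772} = \sqrt{-48235} = i \sqrt{48235}$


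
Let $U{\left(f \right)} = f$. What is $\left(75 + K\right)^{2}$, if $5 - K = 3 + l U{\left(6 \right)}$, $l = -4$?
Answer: $10201$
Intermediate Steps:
$K = 26$ ($K = 5 - \left(3 - 24\right) = 5 - -21 = 5 + 21 = 26$)
$\left(75 + K\right)^{2} = \left(75 + 26\right)^{2} = 101^{2} = 10201$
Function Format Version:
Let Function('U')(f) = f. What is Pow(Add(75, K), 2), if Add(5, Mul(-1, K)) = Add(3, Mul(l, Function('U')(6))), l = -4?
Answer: 10201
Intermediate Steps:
K = 26 (K = Add(5, Mul(-1, Add(3, Mul(-4, 6)))) = Add(5, Mul(-1, Add(3, -24))) = Add(5, Mul(-1, -21)) = Add(5, 21) = 26)
Pow(Add(75, K), 2) = Pow(Add(75, 26), 2) = Pow(101, 2) = 10201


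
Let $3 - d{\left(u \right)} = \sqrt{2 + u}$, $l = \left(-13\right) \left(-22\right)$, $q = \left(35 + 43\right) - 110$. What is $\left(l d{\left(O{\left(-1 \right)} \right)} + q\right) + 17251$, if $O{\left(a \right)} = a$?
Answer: $17791$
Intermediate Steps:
$q = -32$ ($q = 78 - 110 = -32$)
$l = 286$
$d{\left(u \right)} = 3 - \sqrt{2 + u}$
$\left(l d{\left(O{\left(-1 \right)} \right)} + q\right) + 17251 = \left(286 \left(3 - \sqrt{2 - 1}\right) - 32\right) + 17251 = \left(286 \left(3 - \sqrt{1}\right) - 32\right) + 17251 = \left(286 \left(3 - 1\right) - 32\right) + 17251 = \left(286 \cdot 2 - 32\right) + 17251 = \left(572 - 32\right) + 17251 = 540 + 17251 = 17791$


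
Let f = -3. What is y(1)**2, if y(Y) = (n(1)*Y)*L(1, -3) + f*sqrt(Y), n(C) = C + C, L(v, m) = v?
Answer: 1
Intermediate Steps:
n(C) = 2*C
y(Y) = -3*sqrt(Y) + 2*Y (y(Y) = ((2*1)*Y)*1 - 3*sqrt(Y) = (2*Y)*1 - 3*sqrt(Y) = 2*Y - 3*sqrt(Y) = -3*sqrt(Y) + 2*Y)
y(1)**2 = (-3*sqrt(1) + 2*1)**2 = (-3*1 + 2)**2 = (-3 + 2)**2 = (-1)**2 = 1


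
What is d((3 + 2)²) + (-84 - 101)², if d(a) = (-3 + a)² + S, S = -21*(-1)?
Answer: 34730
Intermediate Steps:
S = 21
d(a) = 21 + (-3 + a)² (d(a) = (-3 + a)² + 21 = 21 + (-3 + a)²)
d((3 + 2)²) + (-84 - 101)² = (21 + (-3 + (3 + 2)²)²) + (-84 - 101)² = (21 + (-3 + 5²)²) + (-185)² = (21 + (-3 + 25)²) + 34225 = (21 + 22²) + 34225 = (21 + 484) + 34225 = 505 + 34225 = 34730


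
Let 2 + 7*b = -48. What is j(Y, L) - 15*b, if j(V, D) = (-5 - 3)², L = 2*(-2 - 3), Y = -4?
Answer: 1198/7 ≈ 171.14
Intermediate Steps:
b = -50/7 (b = -2/7 + (⅐)*(-48) = -2/7 - 48/7 = -50/7 ≈ -7.1429)
L = -10 (L = 2*(-5) = -10)
j(V, D) = 64 (j(V, D) = (-8)² = 64)
j(Y, L) - 15*b = 64 - 15*(-50/7) = 64 + 750/7 = 1198/7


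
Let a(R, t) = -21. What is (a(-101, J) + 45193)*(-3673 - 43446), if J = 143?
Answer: -2128459468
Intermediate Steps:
(a(-101, J) + 45193)*(-3673 - 43446) = (-21 + 45193)*(-3673 - 43446) = 45172*(-47119) = -2128459468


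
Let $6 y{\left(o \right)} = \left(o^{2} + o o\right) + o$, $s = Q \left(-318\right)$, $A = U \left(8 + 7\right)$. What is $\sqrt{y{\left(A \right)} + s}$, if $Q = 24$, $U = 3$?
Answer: $\frac{i \sqrt{27798}}{2} \approx 83.364 i$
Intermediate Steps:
$A = 45$ ($A = 3 \left(8 + 7\right) = 3 \cdot 15 = 45$)
$s = -7632$ ($s = 24 \left(-318\right) = -7632$)
$y{\left(o \right)} = \frac{o^{2}}{3} + \frac{o}{6}$ ($y{\left(o \right)} = \frac{\left(o^{2} + o o\right) + o}{6} = \frac{\left(o^{2} + o^{2}\right) + o}{6} = \frac{2 o^{2} + o}{6} = \frac{o + 2 o^{2}}{6} = \frac{o^{2}}{3} + \frac{o}{6}$)
$\sqrt{y{\left(A \right)} + s} = \sqrt{\frac{1}{6} \cdot 45 \left(1 + 2 \cdot 45\right) - 7632} = \sqrt{\frac{1}{6} \cdot 45 \left(1 + 90\right) - 7632} = \sqrt{\frac{1}{6} \cdot 45 \cdot 91 - 7632} = \sqrt{\frac{1365}{2} - 7632} = \sqrt{- \frac{13899}{2}} = \frac{i \sqrt{27798}}{2}$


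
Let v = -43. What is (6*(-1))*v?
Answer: 258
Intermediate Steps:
(6*(-1))*v = (6*(-1))*(-43) = -6*(-43) = 258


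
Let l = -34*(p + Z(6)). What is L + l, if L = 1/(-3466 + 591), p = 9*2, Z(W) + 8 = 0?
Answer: -977501/2875 ≈ -340.00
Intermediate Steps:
Z(W) = -8 (Z(W) = -8 + 0 = -8)
p = 18
L = -1/2875 (L = 1/(-2875) = -1/2875 ≈ -0.00034783)
l = -340 (l = -34*(18 - 8) = -34*10 = -340)
L + l = -1/2875 - 340 = -977501/2875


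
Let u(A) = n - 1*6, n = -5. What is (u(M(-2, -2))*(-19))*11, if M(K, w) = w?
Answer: 2299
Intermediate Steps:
u(A) = -11 (u(A) = -5 - 1*6 = -5 - 6 = -11)
(u(M(-2, -2))*(-19))*11 = -11*(-19)*11 = 209*11 = 2299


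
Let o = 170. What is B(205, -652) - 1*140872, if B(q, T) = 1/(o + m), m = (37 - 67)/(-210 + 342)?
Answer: -526156898/3735 ≈ -1.4087e+5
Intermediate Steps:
m = -5/22 (m = -30/132 = -30*1/132 = -5/22 ≈ -0.22727)
B(q, T) = 22/3735 (B(q, T) = 1/(170 - 5/22) = 1/(3735/22) = 22/3735)
B(205, -652) - 1*140872 = 22/3735 - 1*140872 = 22/3735 - 140872 = -526156898/3735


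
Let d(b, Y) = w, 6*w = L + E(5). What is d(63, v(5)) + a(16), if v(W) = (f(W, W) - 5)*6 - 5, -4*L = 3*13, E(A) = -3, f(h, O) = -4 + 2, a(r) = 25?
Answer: 183/8 ≈ 22.875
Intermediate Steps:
f(h, O) = -2
L = -39/4 (L = -3*13/4 = -¼*39 = -39/4 ≈ -9.7500)
v(W) = -47 (v(W) = (-2 - 5)*6 - 5 = -7*6 - 5 = -42 - 5 = -47)
w = -17/8 (w = (-39/4 - 3)/6 = (⅙)*(-51/4) = -17/8 ≈ -2.1250)
d(b, Y) = -17/8
d(63, v(5)) + a(16) = -17/8 + 25 = 183/8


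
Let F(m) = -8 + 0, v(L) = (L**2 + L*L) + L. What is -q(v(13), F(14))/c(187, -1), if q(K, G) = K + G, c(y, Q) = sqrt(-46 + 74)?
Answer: -49*sqrt(7)/2 ≈ -64.821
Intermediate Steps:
c(y, Q) = 2*sqrt(7) (c(y, Q) = sqrt(28) = 2*sqrt(7))
v(L) = L + 2*L**2 (v(L) = (L**2 + L**2) + L = 2*L**2 + L = L + 2*L**2)
F(m) = -8
q(K, G) = G + K
-q(v(13), F(14))/c(187, -1) = -(-8 + 13*(1 + 2*13))/(2*sqrt(7)) = -(-8 + 13*(1 + 26))*sqrt(7)/14 = -(-8 + 13*27)*sqrt(7)/14 = -(-8 + 351)*sqrt(7)/14 = -343*sqrt(7)/14 = -49*sqrt(7)/2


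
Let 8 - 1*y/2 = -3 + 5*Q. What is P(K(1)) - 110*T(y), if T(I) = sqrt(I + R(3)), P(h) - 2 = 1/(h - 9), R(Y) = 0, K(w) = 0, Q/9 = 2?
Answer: 17/9 - 110*I*sqrt(158) ≈ 1.8889 - 1382.7*I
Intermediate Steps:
Q = 18 (Q = 9*2 = 18)
P(h) = 2 + 1/(-9 + h) (P(h) = 2 + 1/(h - 9) = 2 + 1/(-9 + h))
y = -158 (y = 16 - 2*(-3 + 5*18) = 16 - 2*(-3 + 90) = 16 - 2*87 = 16 - 174 = -158)
T(I) = sqrt(I) (T(I) = sqrt(I + 0) = sqrt(I))
P(K(1)) - 110*T(y) = (-17 + 2*0)/(-9 + 0) - 110*I*sqrt(158) = (-17 + 0)/(-9) - 110*I*sqrt(158) = -1/9*(-17) - 110*I*sqrt(158) = 17/9 - 110*I*sqrt(158)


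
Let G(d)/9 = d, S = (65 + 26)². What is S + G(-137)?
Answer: 7048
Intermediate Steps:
S = 8281 (S = 91² = 8281)
G(d) = 9*d
S + G(-137) = 8281 + 9*(-137) = 8281 - 1233 = 7048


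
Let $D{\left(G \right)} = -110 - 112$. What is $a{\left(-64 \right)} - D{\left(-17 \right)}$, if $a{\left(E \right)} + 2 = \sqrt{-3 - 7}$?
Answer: $220 + i \sqrt{10} \approx 220.0 + 3.1623 i$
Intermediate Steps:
$D{\left(G \right)} = -222$ ($D{\left(G \right)} = -110 - 112 = -222$)
$a{\left(E \right)} = -2 + i \sqrt{10}$ ($a{\left(E \right)} = -2 + \sqrt{-3 - 7} = -2 + \sqrt{-10} = -2 + i \sqrt{10}$)
$a{\left(-64 \right)} - D{\left(-17 \right)} = \left(-2 + i \sqrt{10}\right) - -222 = \left(-2 + i \sqrt{10}\right) + 222 = 220 + i \sqrt{10}$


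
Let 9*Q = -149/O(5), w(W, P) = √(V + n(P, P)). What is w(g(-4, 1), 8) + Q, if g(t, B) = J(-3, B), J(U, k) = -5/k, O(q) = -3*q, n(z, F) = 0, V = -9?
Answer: 149/135 + 3*I ≈ 1.1037 + 3.0*I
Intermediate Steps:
g(t, B) = -5/B
w(W, P) = 3*I (w(W, P) = √(-9 + 0) = √(-9) = 3*I)
Q = 149/135 (Q = (-149/((-3*5)))/9 = (-149/(-15))/9 = (-149*(-1/15))/9 = (⅑)*(149/15) = 149/135 ≈ 1.1037)
w(g(-4, 1), 8) + Q = 3*I + 149/135 = 149/135 + 3*I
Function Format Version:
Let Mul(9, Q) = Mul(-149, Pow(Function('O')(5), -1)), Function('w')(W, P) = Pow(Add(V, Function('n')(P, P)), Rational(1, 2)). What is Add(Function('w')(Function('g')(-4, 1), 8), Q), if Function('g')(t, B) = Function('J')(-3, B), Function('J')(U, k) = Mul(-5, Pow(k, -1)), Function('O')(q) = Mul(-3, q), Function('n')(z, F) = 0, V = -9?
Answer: Add(Rational(149, 135), Mul(3, I)) ≈ Add(1.1037, Mul(3.0000, I))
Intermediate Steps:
Function('g')(t, B) = Mul(-5, Pow(B, -1))
Function('w')(W, P) = Mul(3, I) (Function('w')(W, P) = Pow(Add(-9, 0), Rational(1, 2)) = Pow(-9, Rational(1, 2)) = Mul(3, I))
Q = Rational(149, 135) (Q = Mul(Rational(1, 9), Mul(-149, Pow(Mul(-3, 5), -1))) = Mul(Rational(1, 9), Mul(-149, Pow(-15, -1))) = Mul(Rational(1, 9), Mul(-149, Rational(-1, 15))) = Mul(Rational(1, 9), Rational(149, 15)) = Rational(149, 135) ≈ 1.1037)
Add(Function('w')(Function('g')(-4, 1), 8), Q) = Add(Mul(3, I), Rational(149, 135)) = Add(Rational(149, 135), Mul(3, I))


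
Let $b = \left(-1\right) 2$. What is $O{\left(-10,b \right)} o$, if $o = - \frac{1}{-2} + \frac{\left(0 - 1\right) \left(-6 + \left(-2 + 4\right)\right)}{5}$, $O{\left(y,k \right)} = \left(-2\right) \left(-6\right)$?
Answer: $\frac{78}{5} \approx 15.6$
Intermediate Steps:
$b = -2$
$O{\left(y,k \right)} = 12$
$o = \frac{13}{10}$ ($o = \left(-1\right) \left(- \frac{1}{2}\right) + - (-6 + 2) \frac{1}{5} = \frac{1}{2} + \left(-1\right) \left(-4\right) \frac{1}{5} = \frac{1}{2} + 4 \cdot \frac{1}{5} = \frac{1}{2} + \frac{4}{5} = \frac{13}{10} \approx 1.3$)
$O{\left(-10,b \right)} o = 12 \cdot \frac{13}{10} = \frac{78}{5}$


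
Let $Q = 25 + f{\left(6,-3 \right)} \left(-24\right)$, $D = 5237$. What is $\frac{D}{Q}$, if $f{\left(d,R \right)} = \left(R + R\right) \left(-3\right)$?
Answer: $- \frac{5237}{407} \approx -12.867$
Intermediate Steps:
$f{\left(d,R \right)} = - 6 R$ ($f{\left(d,R \right)} = 2 R \left(-3\right) = - 6 R$)
$Q = -407$ ($Q = 25 + \left(-6\right) \left(-3\right) \left(-24\right) = 25 + 18 \left(-24\right) = 25 - 432 = -407$)
$\frac{D}{Q} = \frac{5237}{-407} = 5237 \left(- \frac{1}{407}\right) = - \frac{5237}{407}$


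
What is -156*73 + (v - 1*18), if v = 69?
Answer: -11337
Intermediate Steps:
-156*73 + (v - 1*18) = -156*73 + (69 - 1*18) = -11388 + (69 - 18) = -11388 + 51 = -11337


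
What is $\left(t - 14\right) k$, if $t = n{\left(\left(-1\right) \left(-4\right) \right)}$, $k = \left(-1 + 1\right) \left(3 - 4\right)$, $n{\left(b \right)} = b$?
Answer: $0$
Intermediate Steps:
$k = 0$ ($k = 0 \left(-1\right) = 0$)
$t = 4$ ($t = \left(-1\right) \left(-4\right) = 4$)
$\left(t - 14\right) k = \left(4 - 14\right) 0 = \left(-10\right) 0 = 0$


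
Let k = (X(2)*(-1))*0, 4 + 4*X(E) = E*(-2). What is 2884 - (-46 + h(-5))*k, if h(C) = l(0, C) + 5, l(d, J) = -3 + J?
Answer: 2884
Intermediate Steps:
X(E) = -1 - E/2 (X(E) = -1 + (E*(-2))/4 = -1 + (-2*E)/4 = -1 - E/2)
k = 0 (k = ((-1 - ½*2)*(-1))*0 = ((-1 - 1)*(-1))*0 = -2*(-1)*0 = 2*0 = 0)
h(C) = 2 + C (h(C) = (-3 + C) + 5 = 2 + C)
2884 - (-46 + h(-5))*k = 2884 - (-46 + (2 - 5))*0 = 2884 - (-46 - 3)*0 = 2884 - (-49)*0 = 2884 - 1*0 = 2884 + 0 = 2884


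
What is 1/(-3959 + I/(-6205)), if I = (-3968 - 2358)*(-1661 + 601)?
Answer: -1241/6254231 ≈ -0.00019843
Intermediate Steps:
I = 6705560 (I = -6326*(-1060) = 6705560)
1/(-3959 + I/(-6205)) = 1/(-3959 + 6705560/(-6205)) = 1/(-3959 + 6705560*(-1/6205)) = 1/(-3959 - 1341112/1241) = 1/(-6254231/1241) = -1241/6254231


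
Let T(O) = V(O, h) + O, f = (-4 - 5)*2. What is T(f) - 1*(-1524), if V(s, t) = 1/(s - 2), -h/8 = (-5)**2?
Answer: 30119/20 ≈ 1505.9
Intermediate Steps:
h = -200 (h = -8*(-5)**2 = -8*25 = -200)
V(s, t) = 1/(-2 + s)
f = -18 (f = -9*2 = -18)
T(O) = O + 1/(-2 + O) (T(O) = 1/(-2 + O) + O = O + 1/(-2 + O))
T(f) - 1*(-1524) = (1 - 18*(-2 - 18))/(-2 - 18) - 1*(-1524) = (1 - 18*(-20))/(-20) + 1524 = -(1 + 360)/20 + 1524 = -1/20*361 + 1524 = -361/20 + 1524 = 30119/20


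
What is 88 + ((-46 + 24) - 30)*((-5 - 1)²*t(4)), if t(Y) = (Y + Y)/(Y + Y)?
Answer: -1784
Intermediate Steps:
t(Y) = 1 (t(Y) = (2*Y)/((2*Y)) = (2*Y)*(1/(2*Y)) = 1)
88 + ((-46 + 24) - 30)*((-5 - 1)²*t(4)) = 88 + ((-46 + 24) - 30)*((-5 - 1)²*1) = 88 + (-22 - 30)*((-6)²*1) = 88 - 1872 = -1784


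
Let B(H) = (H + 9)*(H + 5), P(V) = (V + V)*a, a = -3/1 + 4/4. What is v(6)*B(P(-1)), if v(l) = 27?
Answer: 3159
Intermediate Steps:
a = -2 (a = -3*1 + 4*(¼) = -3 + 1 = -2)
P(V) = -4*V (P(V) = (V + V)*(-2) = (2*V)*(-2) = -4*V)
B(H) = (5 + H)*(9 + H) (B(H) = (9 + H)*(5 + H) = (5 + H)*(9 + H))
v(6)*B(P(-1)) = 27*(45 + (-4*(-1))² + 14*(-4*(-1))) = 27*(45 + 4² + 14*4) = 27*(45 + 16 + 56) = 27*117 = 3159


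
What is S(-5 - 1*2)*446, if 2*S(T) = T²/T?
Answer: -1561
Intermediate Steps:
S(T) = T/2 (S(T) = (T²/T)/2 = T/2)
S(-5 - 1*2)*446 = ((-5 - 1*2)/2)*446 = ((-5 - 2)/2)*446 = ((½)*(-7))*446 = -7/2*446 = -1561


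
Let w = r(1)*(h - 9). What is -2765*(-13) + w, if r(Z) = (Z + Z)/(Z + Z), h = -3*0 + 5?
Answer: 35941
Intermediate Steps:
h = 5 (h = 0 + 5 = 5)
r(Z) = 1 (r(Z) = (2*Z)/((2*Z)) = (2*Z)*(1/(2*Z)) = 1)
w = -4 (w = 1*(5 - 9) = 1*(-4) = -4)
-2765*(-13) + w = -2765*(-13) - 4 = -395*(-91) - 4 = 35945 - 4 = 35941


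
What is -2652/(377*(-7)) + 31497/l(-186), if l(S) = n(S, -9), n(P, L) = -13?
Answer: -6391239/2639 ≈ -2421.8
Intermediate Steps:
l(S) = -13
-2652/(377*(-7)) + 31497/l(-186) = -2652/(377*(-7)) + 31497/(-13) = -2652/(-2639) + 31497*(-1/13) = -2652*(-1/2639) - 31497/13 = 204/203 - 31497/13 = -6391239/2639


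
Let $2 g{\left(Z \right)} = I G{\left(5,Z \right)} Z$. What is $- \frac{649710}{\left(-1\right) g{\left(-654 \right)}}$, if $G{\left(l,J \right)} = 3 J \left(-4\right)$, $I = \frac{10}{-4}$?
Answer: $\frac{7219}{71286} \approx 0.10127$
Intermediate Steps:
$I = - \frac{5}{2}$ ($I = 10 \left(- \frac{1}{4}\right) = - \frac{5}{2} \approx -2.5$)
$G{\left(l,J \right)} = - 12 J$
$g{\left(Z \right)} = 15 Z^{2}$ ($g{\left(Z \right)} = \frac{- \frac{5 \left(- 12 Z\right)}{2} Z}{2} = \frac{30 Z Z}{2} = \frac{30 Z^{2}}{2} = 15 Z^{2}$)
$- \frac{649710}{\left(-1\right) g{\left(-654 \right)}} = - \frac{649710}{\left(-1\right) 15 \left(-654\right)^{2}} = - \frac{649710}{\left(-1\right) 15 \cdot 427716} = - \frac{649710}{\left(-1\right) 6415740} = - \frac{649710}{-6415740} = \left(-649710\right) \left(- \frac{1}{6415740}\right) = \frac{7219}{71286}$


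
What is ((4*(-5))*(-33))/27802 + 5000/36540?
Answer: 4078160/25397127 ≈ 0.16058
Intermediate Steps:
((4*(-5))*(-33))/27802 + 5000/36540 = -20*(-33)*(1/27802) + 5000*(1/36540) = 660*(1/27802) + 250/1827 = 330/13901 + 250/1827 = 4078160/25397127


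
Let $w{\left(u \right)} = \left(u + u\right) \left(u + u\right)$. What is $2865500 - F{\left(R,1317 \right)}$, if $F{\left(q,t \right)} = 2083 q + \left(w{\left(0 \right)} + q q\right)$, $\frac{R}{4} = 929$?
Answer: $-18683584$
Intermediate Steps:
$w{\left(u \right)} = 4 u^{2}$ ($w{\left(u \right)} = 2 u 2 u = 4 u^{2}$)
$R = 3716$ ($R = 4 \cdot 929 = 3716$)
$F{\left(q,t \right)} = q^{2} + 2083 q$ ($F{\left(q,t \right)} = 2083 q + \left(4 \cdot 0^{2} + q q\right) = 2083 q + \left(4 \cdot 0 + q^{2}\right) = 2083 q + \left(0 + q^{2}\right) = 2083 q + q^{2} = q^{2} + 2083 q$)
$2865500 - F{\left(R,1317 \right)} = 2865500 - 3716 \left(2083 + 3716\right) = 2865500 - 3716 \cdot 5799 = 2865500 - 21549084 = -18683584$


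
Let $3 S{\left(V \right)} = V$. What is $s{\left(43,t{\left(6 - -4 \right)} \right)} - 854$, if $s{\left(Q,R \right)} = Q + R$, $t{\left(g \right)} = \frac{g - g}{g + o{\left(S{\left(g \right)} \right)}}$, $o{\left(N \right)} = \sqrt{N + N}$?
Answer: $-811$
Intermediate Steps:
$S{\left(V \right)} = \frac{V}{3}$
$o{\left(N \right)} = \sqrt{2} \sqrt{N}$ ($o{\left(N \right)} = \sqrt{2 N} = \sqrt{2} \sqrt{N}$)
$t{\left(g \right)} = 0$ ($t{\left(g \right)} = \frac{g - g}{g + \sqrt{2} \sqrt{\frac{g}{3}}} = \frac{0}{g + \sqrt{2} \frac{\sqrt{3} \sqrt{g}}{3}} = \frac{0}{g + \frac{\sqrt{6} \sqrt{g}}{3}} = 0$)
$s{\left(43,t{\left(6 - -4 \right)} \right)} - 854 = \left(43 + 0\right) - 854 = 43 - 854 = -811$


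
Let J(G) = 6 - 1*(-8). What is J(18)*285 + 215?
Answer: 4205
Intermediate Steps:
J(G) = 14 (J(G) = 6 + 8 = 14)
J(18)*285 + 215 = 14*285 + 215 = 3990 + 215 = 4205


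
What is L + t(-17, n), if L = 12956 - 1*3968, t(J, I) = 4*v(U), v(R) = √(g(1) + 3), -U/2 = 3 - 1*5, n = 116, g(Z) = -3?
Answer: 8988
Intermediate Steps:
U = 4 (U = -2*(3 - 1*5) = -2*(3 - 5) = -2*(-2) = 4)
v(R) = 0 (v(R) = √(-3 + 3) = √0 = 0)
t(J, I) = 0 (t(J, I) = 4*0 = 0)
L = 8988 (L = 12956 - 3968 = 8988)
L + t(-17, n) = 8988 + 0 = 8988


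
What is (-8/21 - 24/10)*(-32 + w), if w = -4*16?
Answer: 9344/35 ≈ 266.97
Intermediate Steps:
w = -64
(-8/21 - 24/10)*(-32 + w) = (-8/21 - 24/10)*(-32 - 64) = (-8*1/21 - 24*⅒)*(-96) = (-8/21 - 12/5)*(-96) = -292/105*(-96) = 9344/35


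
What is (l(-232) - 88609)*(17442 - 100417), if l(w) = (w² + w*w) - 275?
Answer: -1556942900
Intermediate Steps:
l(w) = -275 + 2*w² (l(w) = (w² + w²) - 275 = 2*w² - 275 = -275 + 2*w²)
(l(-232) - 88609)*(17442 - 100417) = ((-275 + 2*(-232)²) - 88609)*(17442 - 100417) = ((-275 + 2*53824) - 88609)*(-82975) = ((-275 + 107648) - 88609)*(-82975) = (107373 - 88609)*(-82975) = 18764*(-82975) = -1556942900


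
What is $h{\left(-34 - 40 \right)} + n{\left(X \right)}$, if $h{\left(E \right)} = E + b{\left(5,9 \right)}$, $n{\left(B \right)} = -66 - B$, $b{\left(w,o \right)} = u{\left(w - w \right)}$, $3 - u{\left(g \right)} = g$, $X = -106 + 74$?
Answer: $-105$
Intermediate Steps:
$X = -32$
$u{\left(g \right)} = 3 - g$
$b{\left(w,o \right)} = 3$ ($b{\left(w,o \right)} = 3 - \left(w - w\right) = 3 - 0 = 3 + 0 = 3$)
$h{\left(E \right)} = 3 + E$ ($h{\left(E \right)} = E + 3 = 3 + E$)
$h{\left(-34 - 40 \right)} + n{\left(X \right)} = \left(3 - 74\right) - 34 = \left(3 - 74\right) + \left(-66 + 32\right) = -71 - 34 = -105$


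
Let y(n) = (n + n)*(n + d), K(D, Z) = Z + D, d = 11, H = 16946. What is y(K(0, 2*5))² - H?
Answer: 159454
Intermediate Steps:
K(D, Z) = D + Z
y(n) = 2*n*(11 + n) (y(n) = (n + n)*(n + 11) = (2*n)*(11 + n) = 2*n*(11 + n))
y(K(0, 2*5))² - H = (2*(0 + 2*5)*(11 + (0 + 2*5)))² - 1*16946 = (2*(0 + 10)*(11 + (0 + 10)))² - 16946 = (2*10*(11 + 10))² - 16946 = (2*10*21)² - 16946 = 420² - 16946 = 176400 - 16946 = 159454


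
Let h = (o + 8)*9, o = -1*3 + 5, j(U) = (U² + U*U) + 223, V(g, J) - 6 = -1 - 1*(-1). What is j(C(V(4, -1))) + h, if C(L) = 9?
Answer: 475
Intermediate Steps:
V(g, J) = 6 (V(g, J) = 6 + (-1 - 1*(-1)) = 6 + (-1 + 1) = 6 + 0 = 6)
j(U) = 223 + 2*U² (j(U) = (U² + U²) + 223 = 2*U² + 223 = 223 + 2*U²)
o = 2 (o = -3 + 5 = 2)
h = 90 (h = (2 + 8)*9 = 10*9 = 90)
j(C(V(4, -1))) + h = (223 + 2*9²) + 90 = (223 + 2*81) + 90 = (223 + 162) + 90 = 385 + 90 = 475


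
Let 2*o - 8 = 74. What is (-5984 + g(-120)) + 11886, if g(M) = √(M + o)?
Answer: 5902 + I*√79 ≈ 5902.0 + 8.8882*I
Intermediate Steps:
o = 41 (o = 4 + (½)*74 = 4 + 37 = 41)
g(M) = √(41 + M) (g(M) = √(M + 41) = √(41 + M))
(-5984 + g(-120)) + 11886 = (-5984 + √(41 - 120)) + 11886 = (-5984 + √(-79)) + 11886 = (-5984 + I*√79) + 11886 = 5902 + I*√79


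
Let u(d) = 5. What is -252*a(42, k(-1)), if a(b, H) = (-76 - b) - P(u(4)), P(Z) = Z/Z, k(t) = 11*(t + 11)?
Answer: 29988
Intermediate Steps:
k(t) = 121 + 11*t (k(t) = 11*(11 + t) = 121 + 11*t)
P(Z) = 1
a(b, H) = -77 - b (a(b, H) = (-76 - b) - 1*1 = (-76 - b) - 1 = -77 - b)
-252*a(42, k(-1)) = -252*(-77 - 1*42) = -252*(-77 - 42) = -252*(-119) = 29988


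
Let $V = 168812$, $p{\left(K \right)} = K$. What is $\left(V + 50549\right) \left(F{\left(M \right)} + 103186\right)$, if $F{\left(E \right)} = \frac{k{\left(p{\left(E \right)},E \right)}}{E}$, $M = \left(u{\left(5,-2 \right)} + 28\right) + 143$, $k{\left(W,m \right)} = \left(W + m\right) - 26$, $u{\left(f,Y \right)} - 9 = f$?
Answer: $\frac{4187547527194}{185} \approx 2.2635 \cdot 10^{10}$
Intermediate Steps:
$u{\left(f,Y \right)} = 9 + f$
$k{\left(W,m \right)} = -26 + W + m$
$M = 185$ ($M = \left(\left(9 + 5\right) + 28\right) + 143 = \left(14 + 28\right) + 143 = 42 + 143 = 185$)
$F{\left(E \right)} = \frac{-26 + 2 E}{E}$ ($F{\left(E \right)} = \frac{-26 + E + E}{E} = \frac{-26 + 2 E}{E}$)
$\left(V + 50549\right) \left(F{\left(M \right)} + 103186\right) = \left(168812 + 50549\right) \left(\left(2 - \frac{26}{185}\right) + 103186\right) = 219361 \left(\left(2 - \frac{26}{185}\right) + 103186\right) = 219361 \left(\frac{344}{185} + 103186\right) = 219361 \cdot \frac{19089754}{185} = \frac{4187547527194}{185}$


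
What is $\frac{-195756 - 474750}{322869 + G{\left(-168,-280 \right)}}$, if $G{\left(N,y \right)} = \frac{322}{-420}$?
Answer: $- \frac{20115180}{9686047} \approx -2.0767$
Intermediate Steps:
$G{\left(N,y \right)} = - \frac{23}{30}$ ($G{\left(N,y \right)} = 322 \left(- \frac{1}{420}\right) = - \frac{23}{30}$)
$\frac{-195756 - 474750}{322869 + G{\left(-168,-280 \right)}} = \frac{-195756 - 474750}{322869 - \frac{23}{30}} = - \frac{670506}{\frac{9686047}{30}} = \left(-670506\right) \frac{30}{9686047} = - \frac{20115180}{9686047}$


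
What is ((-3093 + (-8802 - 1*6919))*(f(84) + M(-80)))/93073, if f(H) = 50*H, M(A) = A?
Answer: -77513680/93073 ≈ -832.83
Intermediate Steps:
((-3093 + (-8802 - 1*6919))*(f(84) + M(-80)))/93073 = ((-3093 + (-8802 - 1*6919))*(50*84 - 80))/93073 = ((-3093 + (-8802 - 6919))*(4200 - 80))*(1/93073) = ((-3093 - 15721)*4120)*(1/93073) = -18814*4120*(1/93073) = -77513680*1/93073 = -77513680/93073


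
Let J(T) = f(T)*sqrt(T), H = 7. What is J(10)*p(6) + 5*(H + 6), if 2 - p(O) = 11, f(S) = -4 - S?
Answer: 65 + 126*sqrt(10) ≈ 463.45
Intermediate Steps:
J(T) = sqrt(T)*(-4 - T) (J(T) = (-4 - T)*sqrt(T) = sqrt(T)*(-4 - T))
p(O) = -9 (p(O) = 2 - 1*11 = 2 - 11 = -9)
J(10)*p(6) + 5*(H + 6) = (sqrt(10)*(-4 - 1*10))*(-9) + 5*(7 + 6) = (sqrt(10)*(-4 - 10))*(-9) + 5*13 = (sqrt(10)*(-14))*(-9) + 65 = -14*sqrt(10)*(-9) + 65 = 126*sqrt(10) + 65 = 65 + 126*sqrt(10)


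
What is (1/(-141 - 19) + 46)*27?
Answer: 198693/160 ≈ 1241.8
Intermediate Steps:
(1/(-141 - 19) + 46)*27 = (1/(-160) + 46)*27 = (-1/160 + 46)*27 = (7359/160)*27 = 198693/160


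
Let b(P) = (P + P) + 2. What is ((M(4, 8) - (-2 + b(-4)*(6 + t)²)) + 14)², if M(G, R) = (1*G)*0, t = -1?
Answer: 27556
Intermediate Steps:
b(P) = 2 + 2*P (b(P) = 2*P + 2 = 2 + 2*P)
M(G, R) = 0 (M(G, R) = G*0 = 0)
((M(4, 8) - (-2 + b(-4)*(6 + t)²)) + 14)² = ((0 - (-2 + (2 + 2*(-4))*(6 - 1)²)) + 14)² = ((0 - (-2 + (2 - 8)*5²)) + 14)² = ((0 - (-2 - 6*25)) + 14)² = ((0 - (-2 - 150)) + 14)² = ((0 - 1*(-152)) + 14)² = ((0 + 152) + 14)² = (152 + 14)² = 166² = 27556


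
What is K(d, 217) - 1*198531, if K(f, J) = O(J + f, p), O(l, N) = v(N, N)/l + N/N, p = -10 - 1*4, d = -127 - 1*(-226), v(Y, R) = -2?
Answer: -31367741/158 ≈ -1.9853e+5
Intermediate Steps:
d = 99 (d = -127 + 226 = 99)
p = -14 (p = -10 - 4 = -14)
O(l, N) = 1 - 2/l (O(l, N) = -2/l + N/N = -2/l + 1 = 1 - 2/l)
K(f, J) = (-2 + J + f)/(J + f) (K(f, J) = (-2 + (J + f))/(J + f) = (-2 + J + f)/(J + f))
K(d, 217) - 1*198531 = (-2 + 217 + 99)/(217 + 99) - 1*198531 = 314/316 - 198531 = (1/316)*314 - 198531 = 157/158 - 198531 = -31367741/158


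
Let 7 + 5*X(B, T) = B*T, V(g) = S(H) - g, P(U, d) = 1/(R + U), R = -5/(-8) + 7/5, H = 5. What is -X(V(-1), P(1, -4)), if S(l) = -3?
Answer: 927/605 ≈ 1.5322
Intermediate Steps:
R = 81/40 (R = -5*(-⅛) + 7*(⅕) = 5/8 + 7/5 = 81/40 ≈ 2.0250)
P(U, d) = 1/(81/40 + U)
V(g) = -3 - g
X(B, T) = -7/5 + B*T/5 (X(B, T) = -7/5 + (B*T)/5 = -7/5 + B*T/5)
-X(V(-1), P(1, -4)) = -(-7/5 + (-3 - 1*(-1))*(40/(81 + 40*1))/5) = -(-7/5 + (-3 + 1)*(40/(81 + 40))/5) = -(-7/5 + (⅕)*(-2)*(40/121)) = -(-7/5 - 16/121) = -1*(-927/605) = 927/605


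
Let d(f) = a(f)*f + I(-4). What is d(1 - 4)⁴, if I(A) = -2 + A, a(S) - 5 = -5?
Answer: 1296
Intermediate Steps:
a(S) = 0 (a(S) = 5 - 5 = 0)
d(f) = -6 (d(f) = 0*f + (-2 - 4) = 0 - 6 = -6)
d(1 - 4)⁴ = (-6)⁴ = 1296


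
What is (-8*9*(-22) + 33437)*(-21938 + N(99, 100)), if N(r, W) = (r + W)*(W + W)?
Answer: 625545102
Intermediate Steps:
N(r, W) = 2*W*(W + r) (N(r, W) = (W + r)*(2*W) = 2*W*(W + r))
(-8*9*(-22) + 33437)*(-21938 + N(99, 100)) = (-8*9*(-22) + 33437)*(-21938 + 2*100*(100 + 99)) = (-72*(-22) + 33437)*(-21938 + 2*100*199) = (1584 + 33437)*(-21938 + 39800) = 35021*17862 = 625545102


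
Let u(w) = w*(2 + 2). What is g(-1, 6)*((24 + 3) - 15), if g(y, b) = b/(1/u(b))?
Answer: 1728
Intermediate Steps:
u(w) = 4*w (u(w) = w*4 = 4*w)
g(y, b) = 4*b² (g(y, b) = b/(1/(4*b)) = b/((1/(4*b))) = b*(4*b) = 4*b²)
g(-1, 6)*((24 + 3) - 15) = (4*6²)*((24 + 3) - 15) = (4*36)*(27 - 15) = 144*12 = 1728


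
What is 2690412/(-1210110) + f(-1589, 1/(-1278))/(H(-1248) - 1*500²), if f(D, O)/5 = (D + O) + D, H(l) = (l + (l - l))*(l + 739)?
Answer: -224855888470517/99294869345760 ≈ -2.2645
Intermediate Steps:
H(l) = l*(739 + l) (H(l) = (l + 0)*(739 + l) = l*(739 + l))
f(D, O) = 5*O + 10*D (f(D, O) = 5*((D + O) + D) = 5*(O + 2*D) = 5*O + 10*D)
2690412/(-1210110) + f(-1589, 1/(-1278))/(H(-1248) - 1*500²) = 2690412/(-1210110) + (5/(-1278) + 10*(-1589))/(-1248*(739 - 1248) - 1*500²) = 2690412*(-1/1210110) + (5*(-1/1278) - 15890)/(-1248*(-509) - 1*250000) = -448402/201685 + (-5/1278 - 15890)/(635232 - 250000) = -448402/201685 - 20307425/1278/385232 = -448402/201685 - 20307425/1278*1/385232 = -448402/201685 - 20307425/492326496 = -224855888470517/99294869345760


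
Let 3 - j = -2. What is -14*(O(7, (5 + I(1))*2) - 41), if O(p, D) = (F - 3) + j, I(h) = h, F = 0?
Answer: 546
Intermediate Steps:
j = 5 (j = 3 - 1*(-2) = 3 + 2 = 5)
O(p, D) = 2 (O(p, D) = (0 - 3) + 5 = -3 + 5 = 2)
-14*(O(7, (5 + I(1))*2) - 41) = -14*(2 - 41) = -14*(-39) = 546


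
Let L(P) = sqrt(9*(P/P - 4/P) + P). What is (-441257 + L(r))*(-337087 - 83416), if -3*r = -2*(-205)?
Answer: 185549892271 - 420503*I*sqrt(48187095)/615 ≈ 1.8555e+11 - 4.7463e+6*I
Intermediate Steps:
r = -410/3 (r = -(-2)*(-205)/3 = -1/3*410 = -410/3 ≈ -136.67)
L(P) = sqrt(9 + P - 36/P) (L(P) = sqrt(9*(1 - 4/P) + P) = sqrt((9 - 36/P) + P) = sqrt(9 + P - 36/P))
(-441257 + L(r))*(-337087 - 83416) = (-441257 + sqrt(9 - 410/3 - 36/(-410/3)))*(-337087 - 83416) = (-441257 + sqrt(9 - 410/3 - 36*(-3/410)))*(-420503) = (-441257 + sqrt(9 - 410/3 + 54/205))*(-420503) = (-441257 + sqrt(-78353/615))*(-420503) = (-441257 + I*sqrt(48187095)/615)*(-420503) = 185549892271 - 420503*I*sqrt(48187095)/615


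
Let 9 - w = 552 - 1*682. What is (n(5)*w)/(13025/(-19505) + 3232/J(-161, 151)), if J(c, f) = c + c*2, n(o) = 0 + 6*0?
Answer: 0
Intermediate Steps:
n(o) = 0 (n(o) = 0 + 0 = 0)
w = 139 (w = 9 - (552 - 1*682) = 9 - (552 - 682) = 9 - 1*(-130) = 9 + 130 = 139)
J(c, f) = 3*c (J(c, f) = c + 2*c = 3*c)
(n(5)*w)/(13025/(-19505) + 3232/J(-161, 151)) = (0*139)/(13025/(-19505) + 3232/((3*(-161)))) = 0/(13025*(-1/19505) + 3232/(-483)) = 0/(-2605/3901 + 3232*(-1/483)) = 0/(-2605/3901 - 3232/483) = 0/(-13866247/1884183) = 0*(-1884183/13866247) = 0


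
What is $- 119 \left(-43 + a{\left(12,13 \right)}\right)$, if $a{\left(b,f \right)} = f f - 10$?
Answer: $-13804$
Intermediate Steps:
$a{\left(b,f \right)} = -10 + f^{2}$ ($a{\left(b,f \right)} = f^{2} - 10 = -10 + f^{2}$)
$- 119 \left(-43 + a{\left(12,13 \right)}\right) = - 119 \left(-43 - \left(10 - 13^{2}\right)\right) = - 119 \left(-43 + \left(-10 + 169\right)\right) = - 119 \left(-43 + 159\right) = \left(-119\right) 116 = -13804$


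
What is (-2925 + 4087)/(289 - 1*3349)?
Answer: -581/1530 ≈ -0.37974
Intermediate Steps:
(-2925 + 4087)/(289 - 1*3349) = 1162/(289 - 3349) = 1162/(-3060) = 1162*(-1/3060) = -581/1530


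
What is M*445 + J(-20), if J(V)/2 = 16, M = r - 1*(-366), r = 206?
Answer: 254572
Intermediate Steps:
M = 572 (M = 206 - 1*(-366) = 206 + 366 = 572)
J(V) = 32 (J(V) = 2*16 = 32)
M*445 + J(-20) = 572*445 + 32 = 254540 + 32 = 254572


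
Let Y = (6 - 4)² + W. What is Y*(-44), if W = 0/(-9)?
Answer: -176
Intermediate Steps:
W = 0 (W = 0*(-⅑) = 0)
Y = 4 (Y = (6 - 4)² + 0 = 2² + 0 = 4 + 0 = 4)
Y*(-44) = 4*(-44) = -176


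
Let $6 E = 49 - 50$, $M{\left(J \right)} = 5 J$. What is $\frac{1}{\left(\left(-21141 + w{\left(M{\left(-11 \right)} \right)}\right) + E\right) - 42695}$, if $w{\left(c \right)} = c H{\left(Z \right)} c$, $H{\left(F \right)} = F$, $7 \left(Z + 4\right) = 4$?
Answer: $- \frac{42}{3116719} \approx -1.3476 \cdot 10^{-5}$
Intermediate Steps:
$Z = - \frac{24}{7}$ ($Z = -4 + \frac{1}{7} \cdot 4 = -4 + \frac{4}{7} = - \frac{24}{7} \approx -3.4286$)
$E = - \frac{1}{6}$ ($E = \frac{49 - 50}{6} = \frac{1}{6} \left(-1\right) = - \frac{1}{6} \approx -0.16667$)
$w{\left(c \right)} = - \frac{24 c^{2}}{7}$ ($w{\left(c \right)} = c \left(- \frac{24}{7}\right) c = - \frac{24 c}{7} c = - \frac{24 c^{2}}{7}$)
$\frac{1}{\left(\left(-21141 + w{\left(M{\left(-11 \right)} \right)}\right) + E\right) - 42695} = \frac{1}{\left(\left(-21141 - \frac{24 \left(5 \left(-11\right)\right)^{2}}{7}\right) - \frac{1}{6}\right) - 42695} = \frac{1}{\left(\left(-21141 - \frac{24 \left(-55\right)^{2}}{7}\right) - \frac{1}{6}\right) - 42695} = \frac{1}{\left(\left(-21141 - \frac{72600}{7}\right) - \frac{1}{6}\right) - 42695} = \frac{1}{\left(- \frac{220587}{7} - \frac{1}{6}\right) - 42695} = \frac{1}{- \frac{1323529}{42} - 42695} = \frac{1}{- \frac{3116719}{42}} = - \frac{42}{3116719}$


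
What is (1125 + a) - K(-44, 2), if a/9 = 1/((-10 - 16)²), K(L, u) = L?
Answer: 790253/676 ≈ 1169.0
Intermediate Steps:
a = 9/676 (a = 9/((-10 - 16)²) = 9/((-26)²) = 9/676 ≈ 0.013314)
(1125 + a) - K(-44, 2) = (1125 + 9/676) - 1*(-44) = 760509/676 + 44 = 790253/676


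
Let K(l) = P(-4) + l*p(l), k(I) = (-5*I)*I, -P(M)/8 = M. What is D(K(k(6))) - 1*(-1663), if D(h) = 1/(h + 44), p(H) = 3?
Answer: 771631/464 ≈ 1663.0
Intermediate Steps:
P(M) = -8*M
k(I) = -5*I²
K(l) = 32 + 3*l (K(l) = -8*(-4) + l*3 = 32 + 3*l)
D(h) = 1/(44 + h)
D(K(k(6))) - 1*(-1663) = 1/(44 + (32 + 3*(-5*6²))) - 1*(-1663) = 1/(44 + (32 + 3*(-5*36))) + 1663 = 1/(44 + (32 + 3*(-180))) + 1663 = 1/(44 + (32 - 540)) + 1663 = 1/(44 - 508) + 1663 = 1/(-464) + 1663 = -1/464 + 1663 = 771631/464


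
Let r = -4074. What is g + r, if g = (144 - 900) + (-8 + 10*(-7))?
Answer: -4908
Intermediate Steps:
g = -834 (g = -756 + (-8 - 70) = -756 - 78 = -834)
g + r = -834 - 4074 = -4908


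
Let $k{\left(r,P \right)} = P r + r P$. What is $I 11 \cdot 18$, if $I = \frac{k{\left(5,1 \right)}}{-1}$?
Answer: $-1980$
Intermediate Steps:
$k{\left(r,P \right)} = 2 P r$ ($k{\left(r,P \right)} = P r + P r = 2 P r$)
$I = -10$ ($I = \frac{2 \cdot 1 \cdot 5}{-1} = 10 \left(-1\right) = -10$)
$I 11 \cdot 18 = \left(-10\right) 11 \cdot 18 = \left(-110\right) 18 = -1980$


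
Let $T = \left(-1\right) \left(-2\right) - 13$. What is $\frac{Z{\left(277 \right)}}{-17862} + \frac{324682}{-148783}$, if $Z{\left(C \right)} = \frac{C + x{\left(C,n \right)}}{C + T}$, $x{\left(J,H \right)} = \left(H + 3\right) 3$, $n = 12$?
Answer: $- \frac{110193349805}{50493676974} \approx -2.1823$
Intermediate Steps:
$x{\left(J,H \right)} = 9 + 3 H$ ($x{\left(J,H \right)} = \left(3 + H\right) 3 = 9 + 3 H$)
$T = -11$ ($T = 2 - 13 = -11$)
$Z{\left(C \right)} = \frac{45 + C}{-11 + C}$ ($Z{\left(C \right)} = \frac{C + \left(9 + 3 \cdot 12\right)}{C - 11} = \frac{C + \left(9 + 36\right)}{-11 + C} = \frac{C + 45}{-11 + C} = \frac{45 + C}{-11 + C}$)
$\frac{Z{\left(277 \right)}}{-17862} + \frac{324682}{-148783} = \frac{\frac{1}{-11 + 277} \left(45 + 277\right)}{-17862} + \frac{324682}{-148783} = \frac{1}{266} \cdot 322 \left(- \frac{1}{17862}\right) + 324682 \left(- \frac{1}{148783}\right) = \frac{1}{266} \cdot 322 \left(- \frac{1}{17862}\right) - \frac{324682}{148783} = \frac{23}{19} \left(- \frac{1}{17862}\right) - \frac{324682}{148783} = - \frac{23}{339378} - \frac{324682}{148783} = - \frac{110193349805}{50493676974}$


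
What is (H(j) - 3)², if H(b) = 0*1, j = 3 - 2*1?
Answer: 9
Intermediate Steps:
j = 1 (j = 3 - 2 = 1)
H(b) = 0
(H(j) - 3)² = (0 - 3)² = (-3)² = 9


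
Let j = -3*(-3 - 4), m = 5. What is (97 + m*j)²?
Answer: 40804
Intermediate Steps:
j = 21 (j = -3*(-7) = 21)
(97 + m*j)² = (97 + 5*21)² = (97 + 105)² = 202² = 40804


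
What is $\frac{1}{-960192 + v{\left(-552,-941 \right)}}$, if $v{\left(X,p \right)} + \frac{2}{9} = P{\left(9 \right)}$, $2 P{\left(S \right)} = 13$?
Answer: $- \frac{18}{17283343} \approx -1.0415 \cdot 10^{-6}$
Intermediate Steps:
$P{\left(S \right)} = \frac{13}{2}$ ($P{\left(S \right)} = \frac{1}{2} \cdot 13 = \frac{13}{2}$)
$v{\left(X,p \right)} = \frac{113}{18}$ ($v{\left(X,p \right)} = - \frac{2}{9} + \frac{13}{2} = \frac{113}{18}$)
$\frac{1}{-960192 + v{\left(-552,-941 \right)}} = \frac{1}{-960192 + \frac{113}{18}} = \frac{1}{- \frac{17283343}{18}} = - \frac{18}{17283343}$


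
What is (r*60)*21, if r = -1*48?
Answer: -60480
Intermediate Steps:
r = -48
(r*60)*21 = -48*60*21 = -2880*21 = -60480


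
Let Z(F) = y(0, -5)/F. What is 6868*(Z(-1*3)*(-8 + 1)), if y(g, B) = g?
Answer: 0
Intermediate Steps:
Z(F) = 0 (Z(F) = 0/F = 0)
6868*(Z(-1*3)*(-8 + 1)) = 6868*(0*(-8 + 1)) = 6868*(0*(-7)) = 6868*0 = 0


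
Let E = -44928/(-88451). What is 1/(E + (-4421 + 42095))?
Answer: 88451/3332347902 ≈ 2.6543e-5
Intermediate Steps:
E = 44928/88451 (E = -44928*(-1/88451) = 44928/88451 ≈ 0.50794)
1/(E + (-4421 + 42095)) = 1/(44928/88451 + (-4421 + 42095)) = 1/(44928/88451 + 37674) = 1/(3332347902/88451) = 88451/3332347902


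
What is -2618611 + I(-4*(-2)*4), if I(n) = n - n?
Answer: -2618611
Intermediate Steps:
I(n) = 0
-2618611 + I(-4*(-2)*4) = -2618611 + 0 = -2618611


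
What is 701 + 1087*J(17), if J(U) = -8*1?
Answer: -7995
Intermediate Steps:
J(U) = -8
701 + 1087*J(17) = 701 + 1087*(-8) = 701 - 8696 = -7995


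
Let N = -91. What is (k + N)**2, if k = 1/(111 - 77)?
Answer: 9566649/1156 ≈ 8275.6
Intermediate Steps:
k = 1/34 ≈ 0.029412
(k + N)**2 = (1/34 - 91)**2 = (-3093/34)**2 = 9566649/1156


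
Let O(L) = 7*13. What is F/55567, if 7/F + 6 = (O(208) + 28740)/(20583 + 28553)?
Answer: -343952/14779988495 ≈ -2.3271e-5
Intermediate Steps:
O(L) = 91
F = -343952/265985 (F = 7/(-6 + (91 + 28740)/(20583 + 28553)) = 7/(-6 + 28831/49136) = 7/(-265985/49136) = 7*(-49136/265985) = -343952/265985 ≈ -1.2931)
F/55567 = -343952/265985/55567 = -343952/265985*1/55567 = -343952/14779988495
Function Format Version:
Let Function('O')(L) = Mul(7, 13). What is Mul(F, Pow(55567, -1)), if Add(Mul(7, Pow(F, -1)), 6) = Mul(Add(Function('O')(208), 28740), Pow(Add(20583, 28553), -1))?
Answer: Rational(-343952, 14779988495) ≈ -2.3271e-5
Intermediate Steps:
Function('O')(L) = 91
F = Rational(-343952, 265985) (F = Mul(7, Pow(Add(-6, Mul(Add(91, 28740), Pow(Add(20583, 28553), -1))), -1)) = Mul(7, Pow(Add(-6, Mul(28831, Pow(49136, -1))), -1)) = Mul(7, Pow(Add(-6, Mul(28831, Rational(1, 49136))), -1)) = Mul(7, Pow(Add(-6, Rational(28831, 49136)), -1)) = Mul(7, Pow(Rational(-265985, 49136), -1)) = Mul(7, Rational(-49136, 265985)) = Rational(-343952, 265985) ≈ -1.2931)
Mul(F, Pow(55567, -1)) = Mul(Rational(-343952, 265985), Pow(55567, -1)) = Mul(Rational(-343952, 265985), Rational(1, 55567)) = Rational(-343952, 14779988495)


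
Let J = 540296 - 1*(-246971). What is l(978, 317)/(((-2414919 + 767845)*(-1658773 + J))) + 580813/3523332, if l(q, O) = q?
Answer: 23158867738762463/140486489542255428 ≈ 0.16485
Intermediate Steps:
J = 787267 (J = 540296 + 246971 = 787267)
l(978, 317)/(((-2414919 + 767845)*(-1658773 + J))) + 580813/3523332 = 978/(((-2414919 + 767845)*(-1658773 + 787267))) + 580813/3523332 = 978/((-1647074*(-871506))) + 580813*(1/3523332) = 978/1435434873444 + 580813/3523332 = 978*(1/1435434873444) + 580813/3523332 = 163/239239145574 + 580813/3523332 = 23158867738762463/140486489542255428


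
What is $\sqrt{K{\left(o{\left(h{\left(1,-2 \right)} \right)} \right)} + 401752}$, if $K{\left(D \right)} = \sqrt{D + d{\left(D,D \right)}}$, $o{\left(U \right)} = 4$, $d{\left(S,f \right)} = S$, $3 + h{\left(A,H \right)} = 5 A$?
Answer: $\sqrt{401752 + 2 \sqrt{2}} \approx 633.84$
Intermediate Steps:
$h{\left(A,H \right)} = -3 + 5 A$
$K{\left(D \right)} = \sqrt{2} \sqrt{D}$ ($K{\left(D \right)} = \sqrt{D + D} = \sqrt{2 D} = \sqrt{2} \sqrt{D}$)
$\sqrt{K{\left(o{\left(h{\left(1,-2 \right)} \right)} \right)} + 401752} = \sqrt{\sqrt{2} \sqrt{4} + 401752} = \sqrt{\sqrt{2} \cdot 2 + 401752} = \sqrt{2 \sqrt{2} + 401752} = \sqrt{401752 + 2 \sqrt{2}}$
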